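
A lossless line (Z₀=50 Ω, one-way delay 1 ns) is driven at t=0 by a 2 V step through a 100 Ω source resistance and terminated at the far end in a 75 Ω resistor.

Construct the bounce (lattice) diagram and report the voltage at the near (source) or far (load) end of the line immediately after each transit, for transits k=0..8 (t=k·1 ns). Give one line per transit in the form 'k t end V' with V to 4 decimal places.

Γ_L=0.200000, Γ_S=0.333333; launch V₁=2·50/150=0.666667
k=0 src: V=0.6667
k=1 load: inc=0.666667, refl=0.666667·0.200000=0.1333; V=0.000000+0.666667+0.133333=0.8000
k=2 src: inc=0.133333, refl=0.133333·0.333333=0.0444; V=0.666667+0.133333+0.044444=0.8444
k=3 load: inc=0.044444, refl=0.044444·0.200000=0.0089; V=0.800000+0.044444+0.008889=0.8533
k=4 src: inc=0.008889, refl=0.008889·0.333333=0.0030; V=0.844444+0.008889+0.002963=0.8563
k=5 load: inc=0.002963, refl=0.002963·0.200000=0.0006; V=0.853333+0.002963+0.000593=0.8569
k=6 src: inc=0.000593, refl=0.000593·0.333333=0.0002; V=0.856296+0.000593+0.000198=0.8571
k=7 load: inc=0.000198, refl=0.000198·0.200000=0.0000; V=0.856889+0.000198+0.000040=0.8571
k=8 src: inc=0.000040, refl=0.000040·0.333333=0.0000; V=0.857086+0.000040+0.000013=0.8571

0 0 source 0.6667
1 1 load 0.8000
2 2 source 0.8444
3 3 load 0.8533
4 4 source 0.8563
5 5 load 0.8569
6 6 source 0.8571
7 7 load 0.8571
8 8 source 0.8571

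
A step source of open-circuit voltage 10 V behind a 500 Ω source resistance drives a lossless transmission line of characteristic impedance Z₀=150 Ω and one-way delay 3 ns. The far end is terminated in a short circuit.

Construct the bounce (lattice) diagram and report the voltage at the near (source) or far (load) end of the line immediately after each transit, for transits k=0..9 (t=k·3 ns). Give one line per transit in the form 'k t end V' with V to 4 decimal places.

Γ_L=-1.000000, Γ_S=0.538462; launch V₁=10·150/650=2.307692
k=0 src: V=2.3077
k=1 load: inc=2.307692, refl=2.307692·-1.000000=-2.3077; V=0.000000+2.307692+-2.307692=0.0000
k=2 src: inc=-2.307692, refl=-2.307692·0.538462=-1.2426; V=2.307692+-2.307692+-1.242604=-1.2426
k=3 load: inc=-1.242604, refl=-1.242604·-1.000000=1.2426; V=0.000000+-1.242604+1.242604=0.0000
k=4 src: inc=1.242604, refl=1.242604·0.538462=0.6691; V=-1.242604+1.242604+0.669094=0.6691
k=5 load: inc=0.669094, refl=0.669094·-1.000000=-0.6691; V=0.000000+0.669094+-0.669094=0.0000
k=6 src: inc=-0.669094, refl=-0.669094·0.538462=-0.3603; V=0.669094+-0.669094+-0.360282=-0.3603
k=7 load: inc=-0.360282, refl=-0.360282·-1.000000=0.3603; V=0.000000+-0.360282+0.360282=0.0000
k=8 src: inc=0.360282, refl=0.360282·0.538462=0.1940; V=-0.360282+0.360282+0.193998=0.1940
k=9 load: inc=0.193998, refl=0.193998·-1.000000=-0.1940; V=0.000000+0.193998+-0.193998=0.0000

0 0 source 2.3077
1 3 load 0.0000
2 6 source -1.2426
3 9 load 0.0000
4 12 source 0.6691
5 15 load 0.0000
6 18 source -0.3603
7 21 load 0.0000
8 24 source 0.1940
9 27 load 0.0000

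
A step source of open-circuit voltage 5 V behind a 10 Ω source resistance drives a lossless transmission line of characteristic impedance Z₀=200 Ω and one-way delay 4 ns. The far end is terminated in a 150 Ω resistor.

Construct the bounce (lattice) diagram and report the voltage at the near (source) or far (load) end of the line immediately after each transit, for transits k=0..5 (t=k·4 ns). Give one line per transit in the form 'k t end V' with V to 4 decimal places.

Γ_L=-0.142857, Γ_S=-0.904762; launch V₁=5·200/210=4.761905
k=0 src: V=4.7619
k=1 load: inc=4.761905, refl=4.761905·-0.142857=-0.6803; V=0.000000+4.761905+-0.680272=4.0816
k=2 src: inc=-0.680272, refl=-0.680272·-0.904762=0.6155; V=4.761905+-0.680272+0.615484=4.6971
k=3 load: inc=0.615484, refl=0.615484·-0.142857=-0.0879; V=4.081633+0.615484+-0.087926=4.6092
k=4 src: inc=-0.087926, refl=-0.087926·-0.904762=0.0796; V=4.697117+-0.087926+0.079552=4.6887
k=5 load: inc=0.079552, refl=0.079552·-0.142857=-0.0114; V=4.609191+0.079552+-0.011365=4.6774

0 0 source 4.7619
1 4 load 4.0816
2 8 source 4.6971
3 12 load 4.6092
4 16 source 4.6887
5 20 load 4.6774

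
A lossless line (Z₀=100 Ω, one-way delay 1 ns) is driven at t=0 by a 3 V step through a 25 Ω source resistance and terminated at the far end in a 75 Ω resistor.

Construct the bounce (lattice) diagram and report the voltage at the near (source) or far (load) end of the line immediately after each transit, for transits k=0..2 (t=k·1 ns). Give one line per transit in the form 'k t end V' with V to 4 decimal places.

Γ_L=-0.142857, Γ_S=-0.600000; launch V₁=3·100/125=2.400000
k=0 src: V=2.4000
k=1 load: inc=2.400000, refl=2.400000·-0.142857=-0.3429; V=0.000000+2.400000+-0.342857=2.0571
k=2 src: inc=-0.342857, refl=-0.342857·-0.600000=0.2057; V=2.400000+-0.342857+0.205714=2.2629

0 0 source 2.4000
1 1 load 2.0571
2 2 source 2.2629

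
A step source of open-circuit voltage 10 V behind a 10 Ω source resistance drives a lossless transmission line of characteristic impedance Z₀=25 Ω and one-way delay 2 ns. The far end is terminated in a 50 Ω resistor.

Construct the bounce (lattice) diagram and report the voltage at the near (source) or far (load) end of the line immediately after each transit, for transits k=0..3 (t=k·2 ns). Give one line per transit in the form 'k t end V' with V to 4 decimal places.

0 0 source 7.1429
1 2 load 9.5238
2 4 source 8.5034
3 6 load 8.1633

Γ_L=0.333333, Γ_S=-0.428571; launch V₁=10·25/35=7.142857
k=0 src: V=7.1429
k=1 load: inc=7.142857, refl=7.142857·0.333333=2.3810; V=0.000000+7.142857+2.380952=9.5238
k=2 src: inc=2.380952, refl=2.380952·-0.428571=-1.0204; V=7.142857+2.380952+-1.020408=8.5034
k=3 load: inc=-1.020408, refl=-1.020408·0.333333=-0.3401; V=9.523810+-1.020408+-0.340136=8.1633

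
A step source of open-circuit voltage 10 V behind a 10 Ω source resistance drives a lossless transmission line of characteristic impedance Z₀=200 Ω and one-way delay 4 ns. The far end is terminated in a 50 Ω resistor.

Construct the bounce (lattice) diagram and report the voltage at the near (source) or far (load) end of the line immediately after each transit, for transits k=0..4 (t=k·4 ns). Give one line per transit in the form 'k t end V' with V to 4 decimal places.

0 0 source 9.5238
1 4 load 3.8095
2 8 source 8.9796
3 12 load 5.8776
4 16 source 8.6842

Γ_L=-0.600000, Γ_S=-0.904762; launch V₁=10·200/210=9.523810
k=0 src: V=9.5238
k=1 load: inc=9.523810, refl=9.523810·-0.600000=-5.7143; V=0.000000+9.523810+-5.714286=3.8095
k=2 src: inc=-5.714286, refl=-5.714286·-0.904762=5.1701; V=9.523810+-5.714286+5.170068=8.9796
k=3 load: inc=5.170068, refl=5.170068·-0.600000=-3.1020; V=3.809524+5.170068+-3.102041=5.8776
k=4 src: inc=-3.102041, refl=-3.102041·-0.904762=2.8066; V=8.979592+-3.102041+2.806608=8.6842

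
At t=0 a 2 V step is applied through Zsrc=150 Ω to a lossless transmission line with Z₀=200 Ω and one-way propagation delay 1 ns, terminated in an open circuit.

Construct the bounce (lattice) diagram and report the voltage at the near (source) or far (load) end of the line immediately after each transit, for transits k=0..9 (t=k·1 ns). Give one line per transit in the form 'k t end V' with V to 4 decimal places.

0 0 source 1.1429
1 1 load 2.2857
2 2 source 2.1224
3 3 load 1.9592
4 4 source 1.9825
5 5 load 2.0058
6 6 source 2.0025
7 7 load 1.9992
8 8 source 1.9996
9 9 load 2.0001

Γ_L=1.000000, Γ_S=-0.142857; launch V₁=2·200/350=1.142857
k=0 src: V=1.1429
k=1 load: inc=1.142857, refl=1.142857·1.000000=1.1429; V=0.000000+1.142857+1.142857=2.2857
k=2 src: inc=1.142857, refl=1.142857·-0.142857=-0.1633; V=1.142857+1.142857+-0.163265=2.1224
k=3 load: inc=-0.163265, refl=-0.163265·1.000000=-0.1633; V=2.285714+-0.163265+-0.163265=1.9592
k=4 src: inc=-0.163265, refl=-0.163265·-0.142857=0.0233; V=2.122449+-0.163265+0.023324=1.9825
k=5 load: inc=0.023324, refl=0.023324·1.000000=0.0233; V=1.959184+0.023324+0.023324=2.0058
k=6 src: inc=0.023324, refl=0.023324·-0.142857=-0.0033; V=1.982507+0.023324+-0.003332=2.0025
k=7 load: inc=-0.003332, refl=-0.003332·1.000000=-0.0033; V=2.005831+-0.003332+-0.003332=1.9992
k=8 src: inc=-0.003332, refl=-0.003332·-0.142857=0.0005; V=2.002499+-0.003332+0.000476=1.9996
k=9 load: inc=0.000476, refl=0.000476·1.000000=0.0005; V=1.999167+0.000476+0.000476=2.0001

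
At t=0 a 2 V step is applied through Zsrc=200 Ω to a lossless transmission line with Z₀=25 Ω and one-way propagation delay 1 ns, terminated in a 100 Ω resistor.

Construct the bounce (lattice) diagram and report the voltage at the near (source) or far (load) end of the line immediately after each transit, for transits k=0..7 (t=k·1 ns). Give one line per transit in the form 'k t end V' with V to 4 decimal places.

0 0 source 0.2222
1 1 load 0.3556
2 2 source 0.4593
3 3 load 0.5215
4 4 source 0.5699
5 5 load 0.5989
6 6 source 0.6215
7 7 load 0.6350

Γ_L=0.600000, Γ_S=0.777778; launch V₁=2·25/225=0.222222
k=0 src: V=0.2222
k=1 load: inc=0.222222, refl=0.222222·0.600000=0.1333; V=0.000000+0.222222+0.133333=0.3556
k=2 src: inc=0.133333, refl=0.133333·0.777778=0.1037; V=0.222222+0.133333+0.103704=0.4593
k=3 load: inc=0.103704, refl=0.103704·0.600000=0.0622; V=0.355556+0.103704+0.062222=0.5215
k=4 src: inc=0.062222, refl=0.062222·0.777778=0.0484; V=0.459259+0.062222+0.048395=0.5699
k=5 load: inc=0.048395, refl=0.048395·0.600000=0.0290; V=0.521481+0.048395+0.029037=0.5989
k=6 src: inc=0.029037, refl=0.029037·0.777778=0.0226; V=0.569877+0.029037+0.022584=0.6215
k=7 load: inc=0.022584, refl=0.022584·0.600000=0.0136; V=0.598914+0.022584+0.013551=0.6350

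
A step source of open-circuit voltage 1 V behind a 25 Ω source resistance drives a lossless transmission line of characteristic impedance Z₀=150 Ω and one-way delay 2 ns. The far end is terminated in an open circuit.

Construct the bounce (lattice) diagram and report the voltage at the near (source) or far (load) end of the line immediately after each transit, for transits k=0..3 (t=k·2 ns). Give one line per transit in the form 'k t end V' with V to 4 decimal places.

Γ_L=1.000000, Γ_S=-0.714286; launch V₁=1·150/175=0.857143
k=0 src: V=0.8571
k=1 load: inc=0.857143, refl=0.857143·1.000000=0.8571; V=0.000000+0.857143+0.857143=1.7143
k=2 src: inc=0.857143, refl=0.857143·-0.714286=-0.6122; V=0.857143+0.857143+-0.612245=1.1020
k=3 load: inc=-0.612245, refl=-0.612245·1.000000=-0.6122; V=1.714286+-0.612245+-0.612245=0.4898

0 0 source 0.8571
1 2 load 1.7143
2 4 source 1.1020
3 6 load 0.4898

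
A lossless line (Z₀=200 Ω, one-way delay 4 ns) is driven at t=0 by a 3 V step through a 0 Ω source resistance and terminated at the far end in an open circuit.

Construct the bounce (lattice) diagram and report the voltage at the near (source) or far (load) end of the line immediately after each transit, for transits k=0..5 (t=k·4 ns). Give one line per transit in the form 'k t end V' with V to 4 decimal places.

Γ_L=1.000000, Γ_S=-1.000000; launch V₁=3·200/200=3.000000
k=0 src: V=3.0000
k=1 load: inc=3.000000, refl=3.000000·1.000000=3.0000; V=0.000000+3.000000+3.000000=6.0000
k=2 src: inc=3.000000, refl=3.000000·-1.000000=-3.0000; V=3.000000+3.000000+-3.000000=3.0000
k=3 load: inc=-3.000000, refl=-3.000000·1.000000=-3.0000; V=6.000000+-3.000000+-3.000000=0.0000
k=4 src: inc=-3.000000, refl=-3.000000·-1.000000=3.0000; V=3.000000+-3.000000+3.000000=3.0000
k=5 load: inc=3.000000, refl=3.000000·1.000000=3.0000; V=0.000000+3.000000+3.000000=6.0000

0 0 source 3.0000
1 4 load 6.0000
2 8 source 3.0000
3 12 load 0.0000
4 16 source 3.0000
5 20 load 6.0000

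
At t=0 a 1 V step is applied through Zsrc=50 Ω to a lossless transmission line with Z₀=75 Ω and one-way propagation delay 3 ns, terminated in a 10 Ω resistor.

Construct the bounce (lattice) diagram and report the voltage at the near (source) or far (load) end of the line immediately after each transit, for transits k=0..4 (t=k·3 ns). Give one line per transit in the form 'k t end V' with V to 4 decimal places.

0 0 source 0.6000
1 3 load 0.1412
2 6 source 0.2329
3 9 load 0.1628
4 12 source 0.1768

Γ_L=-0.764706, Γ_S=-0.200000; launch V₁=1·75/125=0.600000
k=0 src: V=0.6000
k=1 load: inc=0.600000, refl=0.600000·-0.764706=-0.4588; V=0.000000+0.600000+-0.458824=0.1412
k=2 src: inc=-0.458824, refl=-0.458824·-0.200000=0.0918; V=0.600000+-0.458824+0.091765=0.2329
k=3 load: inc=0.091765, refl=0.091765·-0.764706=-0.0702; V=0.141176+0.091765+-0.070173=0.1628
k=4 src: inc=-0.070173, refl=-0.070173·-0.200000=0.0140; V=0.232941+-0.070173+0.014035=0.1768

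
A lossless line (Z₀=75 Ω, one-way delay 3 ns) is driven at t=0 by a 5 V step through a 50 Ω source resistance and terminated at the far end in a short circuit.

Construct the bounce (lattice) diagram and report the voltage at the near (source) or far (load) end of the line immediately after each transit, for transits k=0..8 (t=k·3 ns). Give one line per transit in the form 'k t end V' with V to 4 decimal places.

0 0 source 3.0000
1 3 load 0.0000
2 6 source 0.6000
3 9 load 0.0000
4 12 source 0.1200
5 15 load 0.0000
6 18 source 0.0240
7 21 load 0.0000
8 24 source 0.0048

Γ_L=-1.000000, Γ_S=-0.200000; launch V₁=5·75/125=3.000000
k=0 src: V=3.0000
k=1 load: inc=3.000000, refl=3.000000·-1.000000=-3.0000; V=0.000000+3.000000+-3.000000=0.0000
k=2 src: inc=-3.000000, refl=-3.000000·-0.200000=0.6000; V=3.000000+-3.000000+0.600000=0.6000
k=3 load: inc=0.600000, refl=0.600000·-1.000000=-0.6000; V=0.000000+0.600000+-0.600000=0.0000
k=4 src: inc=-0.600000, refl=-0.600000·-0.200000=0.1200; V=0.600000+-0.600000+0.120000=0.1200
k=5 load: inc=0.120000, refl=0.120000·-1.000000=-0.1200; V=0.000000+0.120000+-0.120000=0.0000
k=6 src: inc=-0.120000, refl=-0.120000·-0.200000=0.0240; V=0.120000+-0.120000+0.024000=0.0240
k=7 load: inc=0.024000, refl=0.024000·-1.000000=-0.0240; V=0.000000+0.024000+-0.024000=0.0000
k=8 src: inc=-0.024000, refl=-0.024000·-0.200000=0.0048; V=0.024000+-0.024000+0.004800=0.0048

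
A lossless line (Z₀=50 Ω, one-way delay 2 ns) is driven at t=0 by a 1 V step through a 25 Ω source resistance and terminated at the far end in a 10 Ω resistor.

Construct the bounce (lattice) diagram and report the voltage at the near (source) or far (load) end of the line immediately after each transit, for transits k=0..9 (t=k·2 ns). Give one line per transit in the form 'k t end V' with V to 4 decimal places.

Γ_L=-0.666667, Γ_S=-0.333333; launch V₁=1·50/75=0.666667
k=0 src: V=0.6667
k=1 load: inc=0.666667, refl=0.666667·-0.666667=-0.4444; V=0.000000+0.666667+-0.444444=0.2222
k=2 src: inc=-0.444444, refl=-0.444444·-0.333333=0.1481; V=0.666667+-0.444444+0.148148=0.3704
k=3 load: inc=0.148148, refl=0.148148·-0.666667=-0.0988; V=0.222222+0.148148+-0.098765=0.2716
k=4 src: inc=-0.098765, refl=-0.098765·-0.333333=0.0329; V=0.370370+-0.098765+0.032922=0.3045
k=5 load: inc=0.032922, refl=0.032922·-0.666667=-0.0219; V=0.271605+0.032922+-0.021948=0.2826
k=6 src: inc=-0.021948, refl=-0.021948·-0.333333=0.0073; V=0.304527+-0.021948+0.007316=0.2899
k=7 load: inc=0.007316, refl=0.007316·-0.666667=-0.0049; V=0.282579+0.007316+-0.004877=0.2850
k=8 src: inc=-0.004877, refl=-0.004877·-0.333333=0.0016; V=0.289895+-0.004877+0.001626=0.2866
k=9 load: inc=0.001626, refl=0.001626·-0.666667=-0.0011; V=0.285018+0.001626+-0.001084=0.2856

0 0 source 0.6667
1 2 load 0.2222
2 4 source 0.3704
3 6 load 0.2716
4 8 source 0.3045
5 10 load 0.2826
6 12 source 0.2899
7 14 load 0.2850
8 16 source 0.2866
9 18 load 0.2856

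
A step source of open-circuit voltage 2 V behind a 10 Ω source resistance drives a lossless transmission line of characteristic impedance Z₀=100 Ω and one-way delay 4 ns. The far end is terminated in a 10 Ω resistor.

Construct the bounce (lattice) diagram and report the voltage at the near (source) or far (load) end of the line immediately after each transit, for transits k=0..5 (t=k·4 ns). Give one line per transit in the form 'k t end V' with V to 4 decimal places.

Γ_L=-0.818182, Γ_S=-0.818182; launch V₁=2·100/110=1.818182
k=0 src: V=1.8182
k=1 load: inc=1.818182, refl=1.818182·-0.818182=-1.4876; V=0.000000+1.818182+-1.487603=0.3306
k=2 src: inc=-1.487603, refl=-1.487603·-0.818182=1.2171; V=1.818182+-1.487603+1.217130=1.5477
k=3 load: inc=1.217130, refl=1.217130·-0.818182=-0.9958; V=0.330579+1.217130+-0.995834=0.5519
k=4 src: inc=-0.995834, refl=-0.995834·-0.818182=0.8148; V=1.547708+-0.995834+0.814773=1.3666
k=5 load: inc=0.814773, refl=0.814773·-0.818182=-0.6666; V=0.551875+0.814773+-0.666632=0.7000

0 0 source 1.8182
1 4 load 0.3306
2 8 source 1.5477
3 12 load 0.5519
4 16 source 1.3666
5 20 load 0.7000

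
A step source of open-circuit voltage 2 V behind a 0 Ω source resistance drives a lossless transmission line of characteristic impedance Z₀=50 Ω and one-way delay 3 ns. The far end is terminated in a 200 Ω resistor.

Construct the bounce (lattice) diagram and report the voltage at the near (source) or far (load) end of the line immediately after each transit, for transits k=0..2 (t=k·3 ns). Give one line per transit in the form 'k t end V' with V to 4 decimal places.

Γ_L=0.600000, Γ_S=-1.000000; launch V₁=2·50/50=2.000000
k=0 src: V=2.0000
k=1 load: inc=2.000000, refl=2.000000·0.600000=1.2000; V=0.000000+2.000000+1.200000=3.2000
k=2 src: inc=1.200000, refl=1.200000·-1.000000=-1.2000; V=2.000000+1.200000+-1.200000=2.0000

0 0 source 2.0000
1 3 load 3.2000
2 6 source 2.0000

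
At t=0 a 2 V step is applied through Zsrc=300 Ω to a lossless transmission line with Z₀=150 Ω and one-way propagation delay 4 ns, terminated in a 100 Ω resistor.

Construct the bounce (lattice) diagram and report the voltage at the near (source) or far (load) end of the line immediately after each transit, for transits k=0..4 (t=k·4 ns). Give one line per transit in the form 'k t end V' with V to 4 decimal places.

0 0 source 0.6667
1 4 load 0.5333
2 8 source 0.4889
3 12 load 0.4978
4 16 source 0.5007

Γ_L=-0.200000, Γ_S=0.333333; launch V₁=2·150/450=0.666667
k=0 src: V=0.6667
k=1 load: inc=0.666667, refl=0.666667·-0.200000=-0.1333; V=0.000000+0.666667+-0.133333=0.5333
k=2 src: inc=-0.133333, refl=-0.133333·0.333333=-0.0444; V=0.666667+-0.133333+-0.044444=0.4889
k=3 load: inc=-0.044444, refl=-0.044444·-0.200000=0.0089; V=0.533333+-0.044444+0.008889=0.4978
k=4 src: inc=0.008889, refl=0.008889·0.333333=0.0030; V=0.488889+0.008889+0.002963=0.5007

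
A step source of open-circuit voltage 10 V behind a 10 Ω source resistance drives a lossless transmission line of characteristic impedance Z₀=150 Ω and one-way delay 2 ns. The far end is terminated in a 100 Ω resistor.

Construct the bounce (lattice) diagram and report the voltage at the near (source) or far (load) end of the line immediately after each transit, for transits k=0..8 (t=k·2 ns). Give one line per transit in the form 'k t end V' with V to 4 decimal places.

Γ_L=-0.200000, Γ_S=-0.875000; launch V₁=10·150/160=9.375000
k=0 src: V=9.3750
k=1 load: inc=9.375000, refl=9.375000·-0.200000=-1.8750; V=0.000000+9.375000+-1.875000=7.5000
k=2 src: inc=-1.875000, refl=-1.875000·-0.875000=1.6406; V=9.375000+-1.875000+1.640625=9.1406
k=3 load: inc=1.640625, refl=1.640625·-0.200000=-0.3281; V=7.500000+1.640625+-0.328125=8.8125
k=4 src: inc=-0.328125, refl=-0.328125·-0.875000=0.2871; V=9.140625+-0.328125+0.287109=9.0996
k=5 load: inc=0.287109, refl=0.287109·-0.200000=-0.0574; V=8.812500+0.287109+-0.057422=9.0422
k=6 src: inc=-0.057422, refl=-0.057422·-0.875000=0.0502; V=9.099609+-0.057422+0.050244=9.0924
k=7 load: inc=0.050244, refl=0.050244·-0.200000=-0.0100; V=9.042188+0.050244+-0.010049=9.0824
k=8 src: inc=-0.010049, refl=-0.010049·-0.875000=0.0088; V=9.092432+-0.010049+0.008793=9.0912

0 0 source 9.3750
1 2 load 7.5000
2 4 source 9.1406
3 6 load 8.8125
4 8 source 9.0996
5 10 load 9.0422
6 12 source 9.0924
7 14 load 9.0824
8 16 source 9.0912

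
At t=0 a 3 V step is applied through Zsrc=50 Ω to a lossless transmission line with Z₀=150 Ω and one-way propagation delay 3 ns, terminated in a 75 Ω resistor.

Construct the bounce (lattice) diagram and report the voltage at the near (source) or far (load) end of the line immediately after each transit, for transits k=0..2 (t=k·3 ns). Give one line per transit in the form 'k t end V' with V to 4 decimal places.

0 0 source 2.2500
1 3 load 1.5000
2 6 source 1.8750

Γ_L=-0.333333, Γ_S=-0.500000; launch V₁=3·150/200=2.250000
k=0 src: V=2.2500
k=1 load: inc=2.250000, refl=2.250000·-0.333333=-0.7500; V=0.000000+2.250000+-0.750000=1.5000
k=2 src: inc=-0.750000, refl=-0.750000·-0.500000=0.3750; V=2.250000+-0.750000+0.375000=1.8750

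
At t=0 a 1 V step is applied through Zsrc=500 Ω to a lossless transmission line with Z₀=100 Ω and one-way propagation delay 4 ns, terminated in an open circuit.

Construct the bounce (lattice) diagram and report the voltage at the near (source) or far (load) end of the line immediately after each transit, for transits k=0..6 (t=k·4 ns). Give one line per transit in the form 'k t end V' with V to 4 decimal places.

Γ_L=1.000000, Γ_S=0.666667; launch V₁=1·100/600=0.166667
k=0 src: V=0.1667
k=1 load: inc=0.166667, refl=0.166667·1.000000=0.1667; V=0.000000+0.166667+0.166667=0.3333
k=2 src: inc=0.166667, refl=0.166667·0.666667=0.1111; V=0.166667+0.166667+0.111111=0.4444
k=3 load: inc=0.111111, refl=0.111111·1.000000=0.1111; V=0.333333+0.111111+0.111111=0.5556
k=4 src: inc=0.111111, refl=0.111111·0.666667=0.0741; V=0.444444+0.111111+0.074074=0.6296
k=5 load: inc=0.074074, refl=0.074074·1.000000=0.0741; V=0.555556+0.074074+0.074074=0.7037
k=6 src: inc=0.074074, refl=0.074074·0.666667=0.0494; V=0.629630+0.074074+0.049383=0.7531

0 0 source 0.1667
1 4 load 0.3333
2 8 source 0.4444
3 12 load 0.5556
4 16 source 0.6296
5 20 load 0.7037
6 24 source 0.7531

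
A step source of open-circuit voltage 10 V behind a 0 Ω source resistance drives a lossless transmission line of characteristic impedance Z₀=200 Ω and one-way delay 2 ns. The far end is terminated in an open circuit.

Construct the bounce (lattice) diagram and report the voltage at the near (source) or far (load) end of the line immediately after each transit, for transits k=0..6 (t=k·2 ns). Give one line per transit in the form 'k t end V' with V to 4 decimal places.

0 0 source 10.0000
1 2 load 20.0000
2 4 source 10.0000
3 6 load 0.0000
4 8 source 10.0000
5 10 load 20.0000
6 12 source 10.0000

Γ_L=1.000000, Γ_S=-1.000000; launch V₁=10·200/200=10.000000
k=0 src: V=10.0000
k=1 load: inc=10.000000, refl=10.000000·1.000000=10.0000; V=0.000000+10.000000+10.000000=20.0000
k=2 src: inc=10.000000, refl=10.000000·-1.000000=-10.0000; V=10.000000+10.000000+-10.000000=10.0000
k=3 load: inc=-10.000000, refl=-10.000000·1.000000=-10.0000; V=20.000000+-10.000000+-10.000000=0.0000
k=4 src: inc=-10.000000, refl=-10.000000·-1.000000=10.0000; V=10.000000+-10.000000+10.000000=10.0000
k=5 load: inc=10.000000, refl=10.000000·1.000000=10.0000; V=0.000000+10.000000+10.000000=20.0000
k=6 src: inc=10.000000, refl=10.000000·-1.000000=-10.0000; V=10.000000+10.000000+-10.000000=10.0000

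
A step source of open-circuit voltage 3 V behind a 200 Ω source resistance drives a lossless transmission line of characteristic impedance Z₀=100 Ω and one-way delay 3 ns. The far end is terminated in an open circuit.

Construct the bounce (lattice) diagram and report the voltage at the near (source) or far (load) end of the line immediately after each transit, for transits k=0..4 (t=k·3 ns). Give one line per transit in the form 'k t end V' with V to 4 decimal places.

Γ_L=1.000000, Γ_S=0.333333; launch V₁=3·100/300=1.000000
k=0 src: V=1.0000
k=1 load: inc=1.000000, refl=1.000000·1.000000=1.0000; V=0.000000+1.000000+1.000000=2.0000
k=2 src: inc=1.000000, refl=1.000000·0.333333=0.3333; V=1.000000+1.000000+0.333333=2.3333
k=3 load: inc=0.333333, refl=0.333333·1.000000=0.3333; V=2.000000+0.333333+0.333333=2.6667
k=4 src: inc=0.333333, refl=0.333333·0.333333=0.1111; V=2.333333+0.333333+0.111111=2.7778

0 0 source 1.0000
1 3 load 2.0000
2 6 source 2.3333
3 9 load 2.6667
4 12 source 2.7778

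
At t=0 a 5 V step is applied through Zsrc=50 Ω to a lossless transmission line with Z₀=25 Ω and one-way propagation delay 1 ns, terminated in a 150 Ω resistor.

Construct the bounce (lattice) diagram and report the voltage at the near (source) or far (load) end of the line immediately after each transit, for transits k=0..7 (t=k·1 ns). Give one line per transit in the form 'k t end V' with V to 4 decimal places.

0 0 source 1.6667
1 1 load 2.8571
2 2 source 3.2540
3 3 load 3.5374
4 4 source 3.6319
5 5 load 3.6994
6 6 source 3.7219
7 7 load 3.7379

Γ_L=0.714286, Γ_S=0.333333; launch V₁=5·25/75=1.666667
k=0 src: V=1.6667
k=1 load: inc=1.666667, refl=1.666667·0.714286=1.1905; V=0.000000+1.666667+1.190476=2.8571
k=2 src: inc=1.190476, refl=1.190476·0.333333=0.3968; V=1.666667+1.190476+0.396825=3.2540
k=3 load: inc=0.396825, refl=0.396825·0.714286=0.2834; V=2.857143+0.396825+0.283447=3.5374
k=4 src: inc=0.283447, refl=0.283447·0.333333=0.0945; V=3.253968+0.283447+0.094482=3.6319
k=5 load: inc=0.094482, refl=0.094482·0.714286=0.0675; V=3.537415+0.094482+0.067487=3.6994
k=6 src: inc=0.067487, refl=0.067487·0.333333=0.0225; V=3.631897+0.067487+0.022496=3.7219
k=7 load: inc=0.022496, refl=0.022496·0.714286=0.0161; V=3.699385+0.022496+0.016068=3.7379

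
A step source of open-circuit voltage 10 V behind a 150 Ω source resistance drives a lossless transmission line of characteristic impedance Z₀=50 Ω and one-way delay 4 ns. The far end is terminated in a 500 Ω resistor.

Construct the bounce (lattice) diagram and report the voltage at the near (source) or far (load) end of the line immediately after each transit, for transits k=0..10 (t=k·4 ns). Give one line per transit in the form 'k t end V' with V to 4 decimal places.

0 0 source 2.5000
1 4 load 4.5455
2 8 source 5.5682
3 12 load 6.4050
4 16 source 6.8233
5 20 load 7.1657
6 24 source 7.3368
7 28 load 7.4769
8 32 source 7.5469
9 36 load 7.6042
10 40 source 7.6328

Γ_L=0.818182, Γ_S=0.500000; launch V₁=10·50/200=2.500000
k=0 src: V=2.5000
k=1 load: inc=2.500000, refl=2.500000·0.818182=2.0455; V=0.000000+2.500000+2.045455=4.5455
k=2 src: inc=2.045455, refl=2.045455·0.500000=1.0227; V=2.500000+2.045455+1.022727=5.5682
k=3 load: inc=1.022727, refl=1.022727·0.818182=0.8368; V=4.545455+1.022727+0.836777=6.4050
k=4 src: inc=0.836777, refl=0.836777·0.500000=0.4184; V=5.568182+0.836777+0.418388=6.8233
k=5 load: inc=0.418388, refl=0.418388·0.818182=0.3423; V=6.404959+0.418388+0.342318=7.1657
k=6 src: inc=0.342318, refl=0.342318·0.500000=0.1712; V=6.823347+0.342318+0.171159=7.3368
k=7 load: inc=0.171159, refl=0.171159·0.818182=0.1400; V=7.165665+0.171159+0.140039=7.4769
k=8 src: inc=0.140039, refl=0.140039·0.500000=0.0700; V=7.336824+0.140039+0.070020=7.5469
k=9 load: inc=0.070020, refl=0.070020·0.818182=0.0573; V=7.476863+0.070020+0.057289=7.6042
k=10 src: inc=0.057289, refl=0.057289·0.500000=0.0286; V=7.546882+0.057289+0.028644=7.6328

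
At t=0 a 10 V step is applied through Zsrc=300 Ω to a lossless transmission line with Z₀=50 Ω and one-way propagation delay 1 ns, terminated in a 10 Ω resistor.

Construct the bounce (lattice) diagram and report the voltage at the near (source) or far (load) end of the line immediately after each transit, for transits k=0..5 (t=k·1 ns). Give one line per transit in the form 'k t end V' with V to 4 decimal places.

0 0 source 1.4286
1 1 load 0.4762
2 2 source -0.2041
3 3 load 0.2494
4 4 source 0.5734
5 5 load 0.3574

Γ_L=-0.666667, Γ_S=0.714286; launch V₁=10·50/350=1.428571
k=0 src: V=1.4286
k=1 load: inc=1.428571, refl=1.428571·-0.666667=-0.9524; V=0.000000+1.428571+-0.952381=0.4762
k=2 src: inc=-0.952381, refl=-0.952381·0.714286=-0.6803; V=1.428571+-0.952381+-0.680272=-0.2041
k=3 load: inc=-0.680272, refl=-0.680272·-0.666667=0.4535; V=0.476190+-0.680272+0.453515=0.2494
k=4 src: inc=0.453515, refl=0.453515·0.714286=0.3239; V=-0.204082+0.453515+0.323939=0.5734
k=5 load: inc=0.323939, refl=0.323939·-0.666667=-0.2160; V=0.249433+0.323939+-0.215959=0.3574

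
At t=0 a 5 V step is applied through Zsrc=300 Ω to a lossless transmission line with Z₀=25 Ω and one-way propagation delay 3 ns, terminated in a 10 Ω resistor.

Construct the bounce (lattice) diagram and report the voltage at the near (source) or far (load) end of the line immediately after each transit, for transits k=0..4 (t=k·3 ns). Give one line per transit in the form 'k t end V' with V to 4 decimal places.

0 0 source 0.3846
1 3 load 0.2198
2 6 source 0.0803
3 9 load 0.1401
4 12 source 0.1907

Γ_L=-0.428571, Γ_S=0.846154; launch V₁=5·25/325=0.384615
k=0 src: V=0.3846
k=1 load: inc=0.384615, refl=0.384615·-0.428571=-0.1648; V=0.000000+0.384615+-0.164835=0.2198
k=2 src: inc=-0.164835, refl=-0.164835·0.846154=-0.1395; V=0.384615+-0.164835+-0.139476=0.0803
k=3 load: inc=-0.139476, refl=-0.139476·-0.428571=0.0598; V=0.219780+-0.139476+0.059775=0.1401
k=4 src: inc=0.059775, refl=0.059775·0.846154=0.0506; V=0.080304+0.059775+0.050579=0.1907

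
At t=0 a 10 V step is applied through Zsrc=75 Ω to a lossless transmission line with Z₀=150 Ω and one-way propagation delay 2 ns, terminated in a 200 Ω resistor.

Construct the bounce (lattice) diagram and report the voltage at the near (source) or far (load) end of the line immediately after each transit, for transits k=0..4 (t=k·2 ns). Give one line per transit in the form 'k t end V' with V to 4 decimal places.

Γ_L=0.142857, Γ_S=-0.333333; launch V₁=10·150/225=6.666667
k=0 src: V=6.6667
k=1 load: inc=6.666667, refl=6.666667·0.142857=0.9524; V=0.000000+6.666667+0.952381=7.6190
k=2 src: inc=0.952381, refl=0.952381·-0.333333=-0.3175; V=6.666667+0.952381+-0.317460=7.3016
k=3 load: inc=-0.317460, refl=-0.317460·0.142857=-0.0454; V=7.619048+-0.317460+-0.045351=7.2562
k=4 src: inc=-0.045351, refl=-0.045351·-0.333333=0.0151; V=7.301587+-0.045351+0.015117=7.2714

0 0 source 6.6667
1 2 load 7.6190
2 4 source 7.3016
3 6 load 7.2562
4 8 source 7.2714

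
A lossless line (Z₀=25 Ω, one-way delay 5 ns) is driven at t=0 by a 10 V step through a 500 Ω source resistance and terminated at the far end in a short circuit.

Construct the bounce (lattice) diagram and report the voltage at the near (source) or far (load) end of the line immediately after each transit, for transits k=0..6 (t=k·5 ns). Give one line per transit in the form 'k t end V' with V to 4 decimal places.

0 0 source 0.4762
1 5 load 0.0000
2 10 source -0.4308
3 15 load 0.0000
4 20 source 0.3898
5 25 load 0.0000
6 30 source -0.3527

Γ_L=-1.000000, Γ_S=0.904762; launch V₁=10·25/525=0.476190
k=0 src: V=0.4762
k=1 load: inc=0.476190, refl=0.476190·-1.000000=-0.4762; V=0.000000+0.476190+-0.476190=0.0000
k=2 src: inc=-0.476190, refl=-0.476190·0.904762=-0.4308; V=0.476190+-0.476190+-0.430839=-0.4308
k=3 load: inc=-0.430839, refl=-0.430839·-1.000000=0.4308; V=0.000000+-0.430839+0.430839=0.0000
k=4 src: inc=0.430839, refl=0.430839·0.904762=0.3898; V=-0.430839+0.430839+0.389807=0.3898
k=5 load: inc=0.389807, refl=0.389807·-1.000000=-0.3898; V=0.000000+0.389807+-0.389807=0.0000
k=6 src: inc=-0.389807, refl=-0.389807·0.904762=-0.3527; V=0.389807+-0.389807+-0.352682=-0.3527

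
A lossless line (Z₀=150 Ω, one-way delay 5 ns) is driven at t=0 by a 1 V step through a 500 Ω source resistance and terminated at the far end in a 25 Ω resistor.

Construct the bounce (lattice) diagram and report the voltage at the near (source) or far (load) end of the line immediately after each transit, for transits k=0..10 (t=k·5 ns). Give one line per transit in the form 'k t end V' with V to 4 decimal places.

0 0 source 0.2308
1 5 load 0.0659
2 10 source -0.0228
3 15 load 0.0406
4 20 source 0.0747
5 25 load 0.0503
6 30 source 0.0372
7 35 load 0.0466
8 40 source 0.0516
9 45 load 0.0480
10 50 source 0.0461

Γ_L=-0.714286, Γ_S=0.538462; launch V₁=1·150/650=0.230769
k=0 src: V=0.2308
k=1 load: inc=0.230769, refl=0.230769·-0.714286=-0.1648; V=0.000000+0.230769+-0.164835=0.0659
k=2 src: inc=-0.164835, refl=-0.164835·0.538462=-0.0888; V=0.230769+-0.164835+-0.088757=-0.0228
k=3 load: inc=-0.088757, refl=-0.088757·-0.714286=0.0634; V=0.065934+-0.088757+0.063398=0.0406
k=4 src: inc=0.063398, refl=0.063398·0.538462=0.0341; V=-0.022823+0.063398+0.034137=0.0747
k=5 load: inc=0.034137, refl=0.034137·-0.714286=-0.0244; V=0.040575+0.034137+-0.024384=0.0503
k=6 src: inc=-0.024384, refl=-0.024384·0.538462=-0.0131; V=0.074712+-0.024384+-0.013130=0.0372
k=7 load: inc=-0.013130, refl=-0.013130·-0.714286=0.0094; V=0.050328+-0.013130+0.009378=0.0466
k=8 src: inc=0.009378, refl=0.009378·0.538462=0.0050; V=0.037199+0.009378+0.005050=0.0516
k=9 load: inc=0.005050, refl=0.005050·-0.714286=-0.0036; V=0.046577+0.005050+-0.003607=0.0480
k=10 src: inc=-0.003607, refl=-0.003607·0.538462=-0.0019; V=0.051627+-0.003607+-0.001942=0.0461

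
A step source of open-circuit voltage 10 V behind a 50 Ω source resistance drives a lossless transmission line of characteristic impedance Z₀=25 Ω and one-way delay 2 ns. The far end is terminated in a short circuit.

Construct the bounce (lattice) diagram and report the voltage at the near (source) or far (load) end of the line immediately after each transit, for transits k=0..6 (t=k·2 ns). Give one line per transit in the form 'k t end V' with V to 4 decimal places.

Γ_L=-1.000000, Γ_S=0.333333; launch V₁=10·25/75=3.333333
k=0 src: V=3.3333
k=1 load: inc=3.333333, refl=3.333333·-1.000000=-3.3333; V=0.000000+3.333333+-3.333333=0.0000
k=2 src: inc=-3.333333, refl=-3.333333·0.333333=-1.1111; V=3.333333+-3.333333+-1.111111=-1.1111
k=3 load: inc=-1.111111, refl=-1.111111·-1.000000=1.1111; V=0.000000+-1.111111+1.111111=0.0000
k=4 src: inc=1.111111, refl=1.111111·0.333333=0.3704; V=-1.111111+1.111111+0.370370=0.3704
k=5 load: inc=0.370370, refl=0.370370·-1.000000=-0.3704; V=0.000000+0.370370+-0.370370=0.0000
k=6 src: inc=-0.370370, refl=-0.370370·0.333333=-0.1235; V=0.370370+-0.370370+-0.123457=-0.1235

0 0 source 3.3333
1 2 load 0.0000
2 4 source -1.1111
3 6 load 0.0000
4 8 source 0.3704
5 10 load 0.0000
6 12 source -0.1235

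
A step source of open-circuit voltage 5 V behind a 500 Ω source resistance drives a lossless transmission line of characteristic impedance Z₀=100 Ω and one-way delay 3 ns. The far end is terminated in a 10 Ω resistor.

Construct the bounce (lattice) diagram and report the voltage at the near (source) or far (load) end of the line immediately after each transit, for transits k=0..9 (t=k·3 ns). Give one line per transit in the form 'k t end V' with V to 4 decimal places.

0 0 source 0.8333
1 3 load 0.1515
2 6 source -0.3030
3 9 load 0.0689
4 12 source 0.3168
5 15 load 0.1139
6 18 source -0.0213
7 21 load 0.0894
8 24 source 0.1631
9 27 load 0.1028

Γ_L=-0.818182, Γ_S=0.666667; launch V₁=5·100/600=0.833333
k=0 src: V=0.8333
k=1 load: inc=0.833333, refl=0.833333·-0.818182=-0.6818; V=0.000000+0.833333+-0.681818=0.1515
k=2 src: inc=-0.681818, refl=-0.681818·0.666667=-0.4545; V=0.833333+-0.681818+-0.454545=-0.3030
k=3 load: inc=-0.454545, refl=-0.454545·-0.818182=0.3719; V=0.151515+-0.454545+0.371901=0.0689
k=4 src: inc=0.371901, refl=0.371901·0.666667=0.2479; V=-0.303030+0.371901+0.247934=0.3168
k=5 load: inc=0.247934, refl=0.247934·-0.818182=-0.2029; V=0.068871+0.247934+-0.202855=0.1139
k=6 src: inc=-0.202855, refl=-0.202855·0.666667=-0.1352; V=0.316804+-0.202855+-0.135237=-0.0213
k=7 load: inc=-0.135237, refl=-0.135237·-0.818182=0.1106; V=0.113949+-0.135237+0.110648=0.0894
k=8 src: inc=0.110648, refl=0.110648·0.666667=0.0738; V=-0.021287+0.110648+0.073765=0.1631
k=9 load: inc=0.073765, refl=0.073765·-0.818182=-0.0604; V=0.089361+0.073765+-0.060354=0.1028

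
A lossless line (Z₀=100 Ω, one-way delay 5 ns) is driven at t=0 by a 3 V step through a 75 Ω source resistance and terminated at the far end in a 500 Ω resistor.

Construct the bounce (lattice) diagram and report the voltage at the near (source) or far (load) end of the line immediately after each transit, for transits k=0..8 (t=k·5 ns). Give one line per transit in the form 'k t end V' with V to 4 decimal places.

Γ_L=0.666667, Γ_S=-0.142857; launch V₁=3·100/175=1.714286
k=0 src: V=1.7143
k=1 load: inc=1.714286, refl=1.714286·0.666667=1.1429; V=0.000000+1.714286+1.142857=2.8571
k=2 src: inc=1.142857, refl=1.142857·-0.142857=-0.1633; V=1.714286+1.142857+-0.163265=2.6939
k=3 load: inc=-0.163265, refl=-0.163265·0.666667=-0.1088; V=2.857143+-0.163265+-0.108844=2.5850
k=4 src: inc=-0.108844, refl=-0.108844·-0.142857=0.0155; V=2.693878+-0.108844+0.015549=2.6006
k=5 load: inc=0.015549, refl=0.015549·0.666667=0.0104; V=2.585034+0.015549+0.010366=2.6109
k=6 src: inc=0.010366, refl=0.010366·-0.142857=-0.0015; V=2.600583+0.010366+-0.001481=2.6095
k=7 load: inc=-0.001481, refl=-0.001481·0.666667=-0.0010; V=2.610949+-0.001481+-0.000987=2.6085
k=8 src: inc=-0.000987, refl=-0.000987·-0.142857=0.0001; V=2.609468+-0.000987+0.000141=2.6086

0 0 source 1.7143
1 5 load 2.8571
2 10 source 2.6939
3 15 load 2.5850
4 20 source 2.6006
5 25 load 2.6109
6 30 source 2.6095
7 35 load 2.6085
8 40 source 2.6086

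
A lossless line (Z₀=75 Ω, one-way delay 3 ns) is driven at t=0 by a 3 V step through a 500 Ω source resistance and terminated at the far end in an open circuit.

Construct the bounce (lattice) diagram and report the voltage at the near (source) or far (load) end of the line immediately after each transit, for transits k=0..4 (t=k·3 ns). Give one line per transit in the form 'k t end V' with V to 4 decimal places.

0 0 source 0.3913
1 3 load 0.7826
2 6 source 1.0718
3 9 load 1.3611
4 12 source 1.5748

Γ_L=1.000000, Γ_S=0.739130; launch V₁=3·75/575=0.391304
k=0 src: V=0.3913
k=1 load: inc=0.391304, refl=0.391304·1.000000=0.3913; V=0.000000+0.391304+0.391304=0.7826
k=2 src: inc=0.391304, refl=0.391304·0.739130=0.2892; V=0.391304+0.391304+0.289225=1.0718
k=3 load: inc=0.289225, refl=0.289225·1.000000=0.2892; V=0.782609+0.289225+0.289225=1.3611
k=4 src: inc=0.289225, refl=0.289225·0.739130=0.2138; V=1.071834+0.289225+0.213775=1.5748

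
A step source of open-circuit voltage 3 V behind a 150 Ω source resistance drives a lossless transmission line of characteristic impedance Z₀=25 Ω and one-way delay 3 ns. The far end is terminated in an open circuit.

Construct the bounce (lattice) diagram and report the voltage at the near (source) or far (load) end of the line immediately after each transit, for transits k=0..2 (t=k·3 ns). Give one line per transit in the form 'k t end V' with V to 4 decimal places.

Γ_L=1.000000, Γ_S=0.714286; launch V₁=3·25/175=0.428571
k=0 src: V=0.4286
k=1 load: inc=0.428571, refl=0.428571·1.000000=0.4286; V=0.000000+0.428571+0.428571=0.8571
k=2 src: inc=0.428571, refl=0.428571·0.714286=0.3061; V=0.428571+0.428571+0.306122=1.1633

0 0 source 0.4286
1 3 load 0.8571
2 6 source 1.1633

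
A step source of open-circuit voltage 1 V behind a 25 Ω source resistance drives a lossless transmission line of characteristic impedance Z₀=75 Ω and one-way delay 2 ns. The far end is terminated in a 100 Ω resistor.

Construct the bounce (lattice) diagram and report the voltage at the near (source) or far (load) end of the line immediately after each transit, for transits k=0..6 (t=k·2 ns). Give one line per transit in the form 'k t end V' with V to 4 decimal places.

0 0 source 0.7500
1 2 load 0.8571
2 4 source 0.8036
3 6 load 0.7959
4 8 source 0.7997
5 10 load 0.8003
6 12 source 0.8000

Γ_L=0.142857, Γ_S=-0.500000; launch V₁=1·75/100=0.750000
k=0 src: V=0.7500
k=1 load: inc=0.750000, refl=0.750000·0.142857=0.1071; V=0.000000+0.750000+0.107143=0.8571
k=2 src: inc=0.107143, refl=0.107143·-0.500000=-0.0536; V=0.750000+0.107143+-0.053571=0.8036
k=3 load: inc=-0.053571, refl=-0.053571·0.142857=-0.0077; V=0.857143+-0.053571+-0.007653=0.7959
k=4 src: inc=-0.007653, refl=-0.007653·-0.500000=0.0038; V=0.803571+-0.007653+0.003827=0.7997
k=5 load: inc=0.003827, refl=0.003827·0.142857=0.0005; V=0.795918+0.003827+0.000547=0.8003
k=6 src: inc=0.000547, refl=0.000547·-0.500000=-0.0003; V=0.799745+0.000547+-0.000273=0.8000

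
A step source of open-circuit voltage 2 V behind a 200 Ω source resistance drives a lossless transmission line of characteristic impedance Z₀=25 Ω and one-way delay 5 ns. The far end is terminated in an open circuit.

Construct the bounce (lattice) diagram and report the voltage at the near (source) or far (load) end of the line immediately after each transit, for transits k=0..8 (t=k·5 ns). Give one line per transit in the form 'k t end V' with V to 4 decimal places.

Γ_L=1.000000, Γ_S=0.777778; launch V₁=2·25/225=0.222222
k=0 src: V=0.2222
k=1 load: inc=0.222222, refl=0.222222·1.000000=0.2222; V=0.000000+0.222222+0.222222=0.4444
k=2 src: inc=0.222222, refl=0.222222·0.777778=0.1728; V=0.222222+0.222222+0.172840=0.6173
k=3 load: inc=0.172840, refl=0.172840·1.000000=0.1728; V=0.444444+0.172840+0.172840=0.7901
k=4 src: inc=0.172840, refl=0.172840·0.777778=0.1344; V=0.617284+0.172840+0.134431=0.9246
k=5 load: inc=0.134431, refl=0.134431·1.000000=0.1344; V=0.790123+0.134431+0.134431=1.0590
k=6 src: inc=0.134431, refl=0.134431·0.777778=0.1046; V=0.924554+0.134431+0.104557=1.1635
k=7 load: inc=0.104557, refl=0.104557·1.000000=0.1046; V=1.058985+0.104557+0.104557=1.2681
k=8 src: inc=0.104557, refl=0.104557·0.777778=0.0813; V=1.163542+0.104557+0.081322=1.3494

0 0 source 0.2222
1 5 load 0.4444
2 10 source 0.6173
3 15 load 0.7901
4 20 source 0.9246
5 25 load 1.0590
6 30 source 1.1635
7 35 load 1.2681
8 40 source 1.3494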